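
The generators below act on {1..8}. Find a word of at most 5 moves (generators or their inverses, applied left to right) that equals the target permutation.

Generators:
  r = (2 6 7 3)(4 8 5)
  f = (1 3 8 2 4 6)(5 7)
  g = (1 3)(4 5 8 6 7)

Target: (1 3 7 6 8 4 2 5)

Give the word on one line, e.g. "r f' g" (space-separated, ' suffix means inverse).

f g' f

  after f: (1 3 8 2 4 6)(5 7)
  after g': (2 7 4 8)(3 5 6)
  after f: (1 3 7 6 8 4 2 5)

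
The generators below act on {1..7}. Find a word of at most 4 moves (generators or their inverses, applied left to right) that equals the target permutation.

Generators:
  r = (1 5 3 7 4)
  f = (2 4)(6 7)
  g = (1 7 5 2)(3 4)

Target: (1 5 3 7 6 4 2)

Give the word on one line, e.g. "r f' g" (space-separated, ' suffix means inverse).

  after f: (2 4)(6 7)
  after r: (1 5 3 7 6 4 2)

f r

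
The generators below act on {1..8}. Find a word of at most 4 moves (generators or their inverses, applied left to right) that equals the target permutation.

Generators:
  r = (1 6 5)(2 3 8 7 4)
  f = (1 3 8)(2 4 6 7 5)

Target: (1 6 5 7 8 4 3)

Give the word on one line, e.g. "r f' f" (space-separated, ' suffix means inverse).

f r f r

  after f: (1 3 8)(2 4 6 7 5)
  after r: (1 8 6 4 5 3 7)
  after f: (2 4)(3 5 8 7)
  after r: (1 6 5 7 8 4 3)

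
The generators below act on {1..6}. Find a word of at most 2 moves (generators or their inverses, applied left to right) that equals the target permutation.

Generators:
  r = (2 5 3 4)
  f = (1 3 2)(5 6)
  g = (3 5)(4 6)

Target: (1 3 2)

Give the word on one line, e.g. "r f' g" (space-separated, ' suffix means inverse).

  after f': (1 2 3)(5 6)
  after f': (1 3 2)

f' f'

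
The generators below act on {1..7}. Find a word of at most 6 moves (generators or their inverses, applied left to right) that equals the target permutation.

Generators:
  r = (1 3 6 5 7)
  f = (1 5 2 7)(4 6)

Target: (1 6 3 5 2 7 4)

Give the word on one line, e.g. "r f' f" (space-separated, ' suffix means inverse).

  after r: (1 3 6 5 7)
  after r: (1 6 7 3 5)
  after f: (1 4 6)(2 7 3)
  after r: (1 4 5 7 6 3 2)
  after f': (1 6 3 5 2 7 4)

r r f r f'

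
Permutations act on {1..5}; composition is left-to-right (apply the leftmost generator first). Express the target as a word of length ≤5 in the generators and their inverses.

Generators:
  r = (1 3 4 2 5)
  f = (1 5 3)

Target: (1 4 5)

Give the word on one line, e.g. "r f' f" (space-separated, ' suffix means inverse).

  after r': (1 5 2 4 3)
  after f: (1 3 5 2 4)
  after r: (1 4 3)
  after f': (1 4 5)

r' f r f'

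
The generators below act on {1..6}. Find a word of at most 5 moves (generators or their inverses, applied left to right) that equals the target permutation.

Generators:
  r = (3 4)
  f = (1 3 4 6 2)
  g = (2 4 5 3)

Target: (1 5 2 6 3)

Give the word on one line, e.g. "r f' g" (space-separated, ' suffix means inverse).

  after f': (1 2 6 4 3)
  after g': (1 3)(2 6)(4 5)
  after g': (1 5 2 6 3)

f' g' g'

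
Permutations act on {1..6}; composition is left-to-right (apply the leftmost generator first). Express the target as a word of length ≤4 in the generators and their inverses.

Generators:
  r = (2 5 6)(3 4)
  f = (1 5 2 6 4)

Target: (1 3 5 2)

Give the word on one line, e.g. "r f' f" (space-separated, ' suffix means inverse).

f' r f f

  after f': (1 4 6 2 5)
  after r: (1 3 4 2 6 5)
  after f: (1 3)(2 4 6)
  after f: (1 3 5 2)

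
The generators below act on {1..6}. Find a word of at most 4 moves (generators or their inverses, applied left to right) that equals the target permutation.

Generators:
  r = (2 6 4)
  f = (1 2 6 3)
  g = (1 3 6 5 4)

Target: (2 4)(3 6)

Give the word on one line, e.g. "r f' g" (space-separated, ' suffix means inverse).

f' r f r'

  after f': (1 3 6 2)
  after r: (1 3 4 2)
  after f: (3 4 6)
  after r': (2 4)(3 6)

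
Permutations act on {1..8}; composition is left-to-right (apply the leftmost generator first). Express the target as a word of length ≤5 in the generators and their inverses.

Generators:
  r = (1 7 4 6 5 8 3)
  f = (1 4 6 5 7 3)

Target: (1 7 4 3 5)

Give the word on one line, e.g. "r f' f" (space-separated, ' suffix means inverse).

r' f f r'

  after r': (1 3 8 5 6 4 7)
  after f: (3 8 7 4)
  after f: (1 4)(3 8)(5 7 6)
  after r': (1 7 4 3 5)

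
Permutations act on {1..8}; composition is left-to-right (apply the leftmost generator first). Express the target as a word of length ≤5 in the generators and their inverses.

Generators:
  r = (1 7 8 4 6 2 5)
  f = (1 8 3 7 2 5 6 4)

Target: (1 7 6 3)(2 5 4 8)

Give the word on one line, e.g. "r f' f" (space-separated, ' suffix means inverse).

r' f r f'

  after r': (1 5 2 6 4 8 7)
  after f: (1 6)(2 4 3 7 8)
  after r: (1 2 6 7 4 3 8 5)
  after f': (1 7 6 3)(2 5 4 8)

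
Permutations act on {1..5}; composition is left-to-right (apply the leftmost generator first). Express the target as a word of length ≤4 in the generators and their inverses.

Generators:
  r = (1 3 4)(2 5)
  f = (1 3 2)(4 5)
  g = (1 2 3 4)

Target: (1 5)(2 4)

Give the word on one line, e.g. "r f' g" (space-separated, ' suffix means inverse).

  after r': (1 4 3)(2 5)
  after f: (1 5)(2 4)

r' f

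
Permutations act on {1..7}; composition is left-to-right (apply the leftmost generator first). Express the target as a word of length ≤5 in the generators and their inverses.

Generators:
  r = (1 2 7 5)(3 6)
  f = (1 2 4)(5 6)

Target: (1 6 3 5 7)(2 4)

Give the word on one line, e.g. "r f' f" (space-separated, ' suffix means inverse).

r r r f'

  after r: (1 2 7 5)(3 6)
  after r: (1 7)(2 5)
  after r: (1 5 7 2)(3 6)
  after f': (1 6 3 5 7)(2 4)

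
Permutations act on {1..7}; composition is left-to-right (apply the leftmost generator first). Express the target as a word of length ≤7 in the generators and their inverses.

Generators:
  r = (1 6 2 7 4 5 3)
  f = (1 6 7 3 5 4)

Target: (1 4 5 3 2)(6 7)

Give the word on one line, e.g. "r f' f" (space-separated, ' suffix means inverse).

  after r: (1 6 2 7 4 5 3)
  after r: (1 2 4 3 6 7 5)
  after f': (1 2 5 4 7 3)
  after r: (1 7)(2 3 6)
  after r: (1 4 5 3 2)(6 7)

r r f' r r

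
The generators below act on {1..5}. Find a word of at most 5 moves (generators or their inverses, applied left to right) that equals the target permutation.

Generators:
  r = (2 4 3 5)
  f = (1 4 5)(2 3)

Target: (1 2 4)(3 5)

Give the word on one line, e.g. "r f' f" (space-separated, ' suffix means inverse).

  after f: (1 4 5)(2 3)
  after f: (1 5 4)
  after r: (1 2 4)(3 5)

f f r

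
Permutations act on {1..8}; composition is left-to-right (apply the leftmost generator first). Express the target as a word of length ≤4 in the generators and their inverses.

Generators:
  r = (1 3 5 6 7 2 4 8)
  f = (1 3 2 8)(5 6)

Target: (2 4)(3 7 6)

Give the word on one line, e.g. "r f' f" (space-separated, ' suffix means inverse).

  after f: (1 3 2 8)(5 6)
  after r': (2 4)(3 7 6)

f r'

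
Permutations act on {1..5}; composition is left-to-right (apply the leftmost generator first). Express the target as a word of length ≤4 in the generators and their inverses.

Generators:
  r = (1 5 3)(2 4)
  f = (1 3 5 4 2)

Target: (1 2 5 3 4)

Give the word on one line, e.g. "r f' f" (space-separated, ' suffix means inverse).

  after r': (1 3 5)(2 4)
  after f: (1 5 3 4)
  after r': (2 4 3)
  after f': (1 2 5 3 4)

r' f r' f'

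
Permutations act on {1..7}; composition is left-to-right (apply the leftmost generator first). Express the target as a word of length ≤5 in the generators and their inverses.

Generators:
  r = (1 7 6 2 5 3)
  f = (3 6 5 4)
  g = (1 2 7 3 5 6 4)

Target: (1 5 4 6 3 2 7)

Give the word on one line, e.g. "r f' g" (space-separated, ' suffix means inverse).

  after r: (1 7 6 2 5 3)
  after r: (1 6 5)(2 3 7)
  after g': (1 5 4 6 3 2 7)

r r g'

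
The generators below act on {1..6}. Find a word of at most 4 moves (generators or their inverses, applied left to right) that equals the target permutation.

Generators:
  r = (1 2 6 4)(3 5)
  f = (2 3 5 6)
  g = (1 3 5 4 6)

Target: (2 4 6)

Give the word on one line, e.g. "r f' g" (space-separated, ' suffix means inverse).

  after f: (2 3 5 6)
  after r: (1 2 5 4)
  after f: (1 3 5 4)(2 6)
  after g': (2 4 6)

f r f g'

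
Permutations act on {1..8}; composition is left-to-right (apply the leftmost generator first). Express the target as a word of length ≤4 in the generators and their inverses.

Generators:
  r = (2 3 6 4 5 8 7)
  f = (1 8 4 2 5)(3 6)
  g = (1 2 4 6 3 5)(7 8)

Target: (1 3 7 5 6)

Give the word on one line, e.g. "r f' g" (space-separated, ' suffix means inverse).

  after g': (1 5 3 6 4 2)(7 8)
  after g': (1 3 4)(2 5 6)
  after g': (1 6)(2 3)(4 5)(7 8)
  after r': (1 3 7 5 6)

g' g' g' r'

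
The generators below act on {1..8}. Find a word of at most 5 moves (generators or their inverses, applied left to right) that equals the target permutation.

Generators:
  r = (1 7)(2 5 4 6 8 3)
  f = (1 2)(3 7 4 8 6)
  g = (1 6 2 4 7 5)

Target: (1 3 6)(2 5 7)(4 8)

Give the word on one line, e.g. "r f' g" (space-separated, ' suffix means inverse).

g' r' r'

  after g': (1 5 7 4 2 6)
  after r': (1 2 4 3 8 6 7 5)
  after r': (1 3 6)(2 5 7)(4 8)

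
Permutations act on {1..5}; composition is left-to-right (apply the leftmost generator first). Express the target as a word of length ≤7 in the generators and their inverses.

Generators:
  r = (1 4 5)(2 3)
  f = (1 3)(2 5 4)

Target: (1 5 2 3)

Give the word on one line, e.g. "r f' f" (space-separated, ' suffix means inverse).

  after f': (1 3)(2 4 5)
  after r: (1 2 5 3 4)
  after f: (1 5)(2 4 3)
  after r': (1 4 2)
  after f': (1 5 2 3)

f' r f r' f'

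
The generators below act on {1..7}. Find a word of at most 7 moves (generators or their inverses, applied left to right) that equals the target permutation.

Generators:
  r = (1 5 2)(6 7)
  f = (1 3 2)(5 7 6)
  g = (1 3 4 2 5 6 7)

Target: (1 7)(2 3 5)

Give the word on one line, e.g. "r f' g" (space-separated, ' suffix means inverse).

r f' f' r r

  after r: (1 5 2)(6 7)
  after f': (1 6 5 3)
  after f': (1 7 5)(2 3)
  after r: (1 6 7 2 3)
  after r: (1 7)(2 3 5)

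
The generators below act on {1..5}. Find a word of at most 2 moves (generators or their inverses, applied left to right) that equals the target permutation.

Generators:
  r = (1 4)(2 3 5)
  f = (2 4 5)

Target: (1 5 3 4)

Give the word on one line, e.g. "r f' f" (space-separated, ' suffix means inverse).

  after r': (1 4)(2 5 3)
  after f: (1 5 3 4)

r' f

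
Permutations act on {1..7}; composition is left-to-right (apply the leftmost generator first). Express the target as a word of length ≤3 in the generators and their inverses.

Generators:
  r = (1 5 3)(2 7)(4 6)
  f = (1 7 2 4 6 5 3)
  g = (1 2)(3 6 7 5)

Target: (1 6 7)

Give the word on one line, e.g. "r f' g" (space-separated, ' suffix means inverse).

g f r

  after g: (1 2)(3 6 7 5)
  after f: (1 4 6 2 7 3 5)
  after r: (1 6 7)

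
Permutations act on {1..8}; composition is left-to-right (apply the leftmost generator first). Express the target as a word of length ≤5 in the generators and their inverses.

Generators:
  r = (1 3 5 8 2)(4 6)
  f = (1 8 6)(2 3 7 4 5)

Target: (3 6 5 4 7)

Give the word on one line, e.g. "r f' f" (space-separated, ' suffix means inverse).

  after f: (1 8 6)(2 3 7 4 5)
  after r': (1 5 8 4 3 7 6 2)
  after f: (1 2 8 5 6 3 4 7)
  after r: (3 6 5 4 7)

f r' f r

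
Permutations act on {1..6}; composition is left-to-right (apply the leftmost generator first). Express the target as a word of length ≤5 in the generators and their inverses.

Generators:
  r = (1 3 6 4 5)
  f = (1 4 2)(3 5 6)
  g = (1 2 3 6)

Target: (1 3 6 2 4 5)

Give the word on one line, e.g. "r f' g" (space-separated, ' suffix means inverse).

f r' g' r f

  after f: (1 4 2)(3 5 6)
  after r': (1 6)(2 5 3 4)
  after g': (1 3 4)(2 5)
  after r: (1 6 4 3 5 2)
  after f: (1 3 6 2 4 5)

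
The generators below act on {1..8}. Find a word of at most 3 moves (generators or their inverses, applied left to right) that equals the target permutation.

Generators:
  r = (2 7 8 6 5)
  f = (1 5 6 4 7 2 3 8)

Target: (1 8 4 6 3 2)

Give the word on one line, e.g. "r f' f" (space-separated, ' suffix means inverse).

  after r': (2 5 6 8 7)
  after f': (1 8 4 6 3 2)

r' f'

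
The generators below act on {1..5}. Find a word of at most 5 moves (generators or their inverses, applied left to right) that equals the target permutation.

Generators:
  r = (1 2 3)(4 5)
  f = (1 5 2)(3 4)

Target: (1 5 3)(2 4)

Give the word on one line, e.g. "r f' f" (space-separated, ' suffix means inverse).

r' f r' r' r'

  after r': (1 3 2)(4 5)
  after f: (1 4 2 5 3)
  after r': (1 5 2 4)
  after r': (1 4 3 2 5)
  after r': (1 5 3)(2 4)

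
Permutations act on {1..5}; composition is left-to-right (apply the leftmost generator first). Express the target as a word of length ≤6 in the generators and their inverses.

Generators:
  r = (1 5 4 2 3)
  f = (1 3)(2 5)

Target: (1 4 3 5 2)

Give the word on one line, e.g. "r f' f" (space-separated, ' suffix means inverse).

  after f': (1 3)(2 5)
  after r: (2 4)(3 5)
  after r: (1 5)(3 4)
  after r: (1 4)(2 3)
  after f': (1 4 3 5 2)

f' r r r f'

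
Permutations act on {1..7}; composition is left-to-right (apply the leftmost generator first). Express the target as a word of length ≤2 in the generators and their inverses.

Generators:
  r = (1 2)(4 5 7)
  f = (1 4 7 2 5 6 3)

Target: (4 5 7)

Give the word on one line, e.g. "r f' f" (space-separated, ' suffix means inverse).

  after r': (1 2)(4 7 5)
  after r': (4 5 7)

r' r'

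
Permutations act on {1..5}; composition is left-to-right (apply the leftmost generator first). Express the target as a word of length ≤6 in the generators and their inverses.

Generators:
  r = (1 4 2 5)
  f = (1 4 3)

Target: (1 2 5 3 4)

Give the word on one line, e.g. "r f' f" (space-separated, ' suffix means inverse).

  after r': (1 5 2 4)
  after f: (1 5 2 3)
  after f: (1 5 2)(3 4)
  after r': (1 2 5 4 3)
  after f: (1 2 5 3 4)

r' f f r' f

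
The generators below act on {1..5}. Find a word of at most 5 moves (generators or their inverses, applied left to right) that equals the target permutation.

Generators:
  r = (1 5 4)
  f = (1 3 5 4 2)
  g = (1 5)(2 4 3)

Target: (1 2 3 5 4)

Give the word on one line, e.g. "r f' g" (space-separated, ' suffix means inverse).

  after r: (1 5 4)
  after g: (2 4 5 3)
  after r: (1 5 3 2)
  after g: (2 5)(3 4)
  after f': (1 2 3 5 4)

r g r g f'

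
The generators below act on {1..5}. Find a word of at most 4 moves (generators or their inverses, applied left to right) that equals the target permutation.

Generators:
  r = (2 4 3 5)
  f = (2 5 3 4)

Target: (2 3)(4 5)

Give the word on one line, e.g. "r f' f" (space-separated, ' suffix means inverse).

r' r'

  after r': (2 5 3 4)
  after r': (2 3)(4 5)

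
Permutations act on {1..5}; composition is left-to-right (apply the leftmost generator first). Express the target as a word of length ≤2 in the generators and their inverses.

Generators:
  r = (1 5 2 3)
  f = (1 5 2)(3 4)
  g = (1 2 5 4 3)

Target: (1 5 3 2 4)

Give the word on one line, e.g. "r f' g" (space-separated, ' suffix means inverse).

g g

  after g: (1 2 5 4 3)
  after g: (1 5 3 2 4)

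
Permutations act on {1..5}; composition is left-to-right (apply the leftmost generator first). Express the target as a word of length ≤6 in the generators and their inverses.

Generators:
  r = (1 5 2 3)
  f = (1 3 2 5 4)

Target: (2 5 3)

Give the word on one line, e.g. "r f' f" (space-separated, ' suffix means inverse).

  after f: (1 3 2 5 4)
  after r': (1 2)(3 5 4)
  after r': (1 5 4 2 3)
  after f: (1 4 5)
  after f: (2 5 3)

f r' r' f f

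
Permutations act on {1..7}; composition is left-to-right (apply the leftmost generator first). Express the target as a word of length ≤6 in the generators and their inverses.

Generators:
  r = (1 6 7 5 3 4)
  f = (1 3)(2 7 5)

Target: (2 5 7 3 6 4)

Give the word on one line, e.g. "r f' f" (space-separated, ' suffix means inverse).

  after r': (1 4 3 5 7 6)
  after f: (1 4)(2 7 6 3)
  after f: (1 4 3 7 6)(2 5)
  after r': (1 3 6 4 5 2 7)
  after f: (2 5 7 3 6 4)

r' f f r' f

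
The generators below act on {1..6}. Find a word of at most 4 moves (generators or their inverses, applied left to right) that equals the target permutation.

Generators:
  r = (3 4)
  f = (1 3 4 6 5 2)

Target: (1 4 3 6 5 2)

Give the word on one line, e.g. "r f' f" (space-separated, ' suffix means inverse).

  after r: (3 4)
  after f: (1 3 6 5 2)
  after r: (1 4 3 6 5 2)

r f r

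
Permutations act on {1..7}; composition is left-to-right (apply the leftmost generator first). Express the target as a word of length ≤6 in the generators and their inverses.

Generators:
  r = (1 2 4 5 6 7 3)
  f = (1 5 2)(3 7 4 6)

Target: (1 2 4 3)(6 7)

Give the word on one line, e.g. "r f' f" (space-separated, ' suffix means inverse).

  after r': (1 3 7 6 5 4 2)
  after f': (1 6)(4 5 7)
  after r': (1 5 6 3 7 2)
  after f': (4 7 5)
  after r: (1 2 4 3)(6 7)

r' f' r' f' r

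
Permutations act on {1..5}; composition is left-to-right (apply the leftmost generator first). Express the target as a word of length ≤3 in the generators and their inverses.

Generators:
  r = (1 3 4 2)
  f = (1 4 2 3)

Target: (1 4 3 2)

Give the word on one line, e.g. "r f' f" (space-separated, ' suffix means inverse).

  after r: (1 3 4 2)
  after f': (1 2 3)
  after r': (1 4 3 2)

r f' r'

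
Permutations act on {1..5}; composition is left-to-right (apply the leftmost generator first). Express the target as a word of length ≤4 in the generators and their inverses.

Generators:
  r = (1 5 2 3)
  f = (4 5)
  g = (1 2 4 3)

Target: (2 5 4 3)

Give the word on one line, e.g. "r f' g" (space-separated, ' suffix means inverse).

g' f' r

  after g': (1 3 4 2)
  after f': (1 3 5 4 2)
  after r: (2 5 4 3)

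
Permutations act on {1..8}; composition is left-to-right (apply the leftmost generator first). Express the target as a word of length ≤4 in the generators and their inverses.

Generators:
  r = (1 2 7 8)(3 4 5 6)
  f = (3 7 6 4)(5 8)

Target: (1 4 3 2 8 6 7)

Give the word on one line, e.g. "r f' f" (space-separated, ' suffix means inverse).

r' f' r'

  after r': (1 8 7 2)(3 6 5 4)
  after f': (1 5 6 8 3 7 2)
  after r': (1 4 3 2 8 6 7)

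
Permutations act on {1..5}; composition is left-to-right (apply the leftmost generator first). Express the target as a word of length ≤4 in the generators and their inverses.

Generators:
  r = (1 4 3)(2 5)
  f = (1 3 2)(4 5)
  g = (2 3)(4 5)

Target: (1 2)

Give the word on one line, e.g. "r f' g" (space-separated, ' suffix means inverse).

g f'

  after g: (2 3)(4 5)
  after f': (1 2)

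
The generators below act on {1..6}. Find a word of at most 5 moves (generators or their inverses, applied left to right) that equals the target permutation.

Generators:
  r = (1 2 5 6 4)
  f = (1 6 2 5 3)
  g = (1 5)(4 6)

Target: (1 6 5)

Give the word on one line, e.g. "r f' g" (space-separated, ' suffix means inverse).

f' g' r f f

  after f': (1 3 5 2 6)
  after g': (1 3)(2 4 6 5)
  after r: (1 3 2)
  after f: (2 6)(3 5)
  after f: (1 6 5)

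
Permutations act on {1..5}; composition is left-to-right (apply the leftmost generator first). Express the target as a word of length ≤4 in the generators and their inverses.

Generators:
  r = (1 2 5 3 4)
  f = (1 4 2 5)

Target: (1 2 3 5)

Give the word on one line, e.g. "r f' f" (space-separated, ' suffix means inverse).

r' f' r

  after r': (1 4 3 5 2)
  after f': (2 5 4 3)
  after r: (1 2 3 5)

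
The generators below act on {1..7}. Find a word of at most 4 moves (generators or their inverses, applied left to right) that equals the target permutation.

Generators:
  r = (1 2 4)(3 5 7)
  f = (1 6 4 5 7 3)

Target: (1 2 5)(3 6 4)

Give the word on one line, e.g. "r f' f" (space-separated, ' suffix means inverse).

  after f: (1 6 4 5 7 3)
  after r': (1 6 2)(3 4)
  after f': (2 3 6)(4 7 5)
  after r: (1 2 5)(3 6 4)

f r' f' r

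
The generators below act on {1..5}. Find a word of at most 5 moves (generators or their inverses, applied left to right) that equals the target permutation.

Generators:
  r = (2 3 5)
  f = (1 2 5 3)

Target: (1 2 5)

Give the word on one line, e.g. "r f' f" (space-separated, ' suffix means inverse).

  after f': (1 3 5 2)
  after f': (1 5)(2 3)
  after r: (1 2 5)

f' f' r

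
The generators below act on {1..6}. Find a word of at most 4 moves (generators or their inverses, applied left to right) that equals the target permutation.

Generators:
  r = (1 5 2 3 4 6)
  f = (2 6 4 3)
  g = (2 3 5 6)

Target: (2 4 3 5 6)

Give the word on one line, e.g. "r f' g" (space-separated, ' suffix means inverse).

g' f' g f'

  after g': (2 6 5 3)
  after f': (4 6 5)
  after g: (2 3 5 4)
  after f': (2 4 3 5 6)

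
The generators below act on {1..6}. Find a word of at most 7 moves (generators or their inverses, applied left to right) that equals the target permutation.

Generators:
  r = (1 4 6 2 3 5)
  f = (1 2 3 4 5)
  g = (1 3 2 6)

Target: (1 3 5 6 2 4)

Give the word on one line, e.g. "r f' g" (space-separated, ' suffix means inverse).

r' f g' r f

  after r': (1 5 3 2 6 4)
  after f: (2 6 5 4)
  after g': (1 6 5 4 3)
  after r: (1 2 3 4 5 6)
  after f: (1 3 5 6 2 4)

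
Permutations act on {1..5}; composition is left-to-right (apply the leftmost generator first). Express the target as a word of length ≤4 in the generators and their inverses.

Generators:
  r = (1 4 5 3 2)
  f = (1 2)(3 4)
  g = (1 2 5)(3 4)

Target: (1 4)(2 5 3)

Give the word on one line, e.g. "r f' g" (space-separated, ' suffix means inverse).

r f g

  after r: (1 4 5 3 2)
  after f: (1 3)(4 5)
  after g: (1 4)(2 5 3)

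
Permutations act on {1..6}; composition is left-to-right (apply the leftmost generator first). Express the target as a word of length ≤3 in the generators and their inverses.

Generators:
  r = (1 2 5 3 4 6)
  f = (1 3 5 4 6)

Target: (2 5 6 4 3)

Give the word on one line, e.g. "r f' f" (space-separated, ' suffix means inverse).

r f' r'

  after r: (1 2 5 3 4 6)
  after f': (1 2 3 5)
  after r': (2 5 6 4 3)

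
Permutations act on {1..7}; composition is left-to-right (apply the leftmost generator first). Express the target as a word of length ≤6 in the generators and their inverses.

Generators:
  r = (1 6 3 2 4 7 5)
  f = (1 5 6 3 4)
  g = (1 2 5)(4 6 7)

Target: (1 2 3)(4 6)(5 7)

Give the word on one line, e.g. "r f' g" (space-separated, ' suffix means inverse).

f' g' r r g

  after f': (1 4 3 6 5)
  after g': (1 7 6 2)(3 4)
  after r: (1 5)(2 6 4)(3 7)
  after r: (2 3 5 6 7)
  after g: (1 2 3)(4 6)(5 7)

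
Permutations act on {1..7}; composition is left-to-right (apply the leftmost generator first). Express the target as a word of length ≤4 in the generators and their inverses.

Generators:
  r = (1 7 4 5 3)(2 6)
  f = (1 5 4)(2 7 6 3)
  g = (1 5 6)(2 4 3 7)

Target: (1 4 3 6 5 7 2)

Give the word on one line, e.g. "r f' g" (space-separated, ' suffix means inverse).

f r'

  after f: (1 5 4)(2 7 6 3)
  after r': (1 4 3 6 5 7 2)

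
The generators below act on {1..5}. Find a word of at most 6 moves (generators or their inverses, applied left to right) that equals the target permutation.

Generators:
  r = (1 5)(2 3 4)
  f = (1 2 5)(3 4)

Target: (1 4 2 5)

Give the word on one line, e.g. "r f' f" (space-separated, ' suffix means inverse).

r f' r' r' f

  after r: (1 5)(2 3 4)
  after f': (1 2 4)
  after r': (1 4 5)(2 3)
  after r': (1 3 4)
  after f: (1 4 2 5)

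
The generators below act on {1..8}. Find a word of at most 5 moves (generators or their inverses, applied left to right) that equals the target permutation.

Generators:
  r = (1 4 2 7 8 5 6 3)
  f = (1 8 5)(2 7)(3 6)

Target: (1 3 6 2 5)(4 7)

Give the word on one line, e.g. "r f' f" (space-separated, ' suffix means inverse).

f' r r f' r

  after f': (1 5 8)(2 7)(3 6)
  after r: (1 6)(2 8 4)
  after r: (1 3)(2 5 6 4 7 8)
  after f': (1 6 4 2 8 7)(3 5)
  after r: (1 3 6 2 5)(4 7)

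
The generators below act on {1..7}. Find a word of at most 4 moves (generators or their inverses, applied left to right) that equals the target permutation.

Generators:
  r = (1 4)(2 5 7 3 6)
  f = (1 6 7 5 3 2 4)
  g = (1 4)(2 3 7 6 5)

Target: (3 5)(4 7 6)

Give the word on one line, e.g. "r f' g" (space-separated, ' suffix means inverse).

  after f': (1 4 2 3 5 7 6)
  after r': (2 7 3)(4 6)
  after r': (1 4 3 6)(2 5)
  after g: (3 5)(4 7 6)

f' r' r' g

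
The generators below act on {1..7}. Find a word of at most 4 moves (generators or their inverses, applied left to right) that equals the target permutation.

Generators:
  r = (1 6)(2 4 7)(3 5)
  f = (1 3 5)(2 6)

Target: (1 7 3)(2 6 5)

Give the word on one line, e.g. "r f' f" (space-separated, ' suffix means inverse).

r f' r' f

  after r: (1 6)(2 4 7)(3 5)
  after f': (1 2 4 7 6 5)
  after r': (1 7)(3 5 6)
  after f: (1 7 3)(2 6 5)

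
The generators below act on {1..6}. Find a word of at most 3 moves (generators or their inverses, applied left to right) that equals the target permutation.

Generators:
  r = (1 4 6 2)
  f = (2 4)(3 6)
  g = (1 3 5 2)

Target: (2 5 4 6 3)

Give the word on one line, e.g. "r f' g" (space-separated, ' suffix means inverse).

  after g': (1 2 5 3)
  after f: (1 4 2 5 6 3)
  after r': (2 5 4 6 3)

g' f r'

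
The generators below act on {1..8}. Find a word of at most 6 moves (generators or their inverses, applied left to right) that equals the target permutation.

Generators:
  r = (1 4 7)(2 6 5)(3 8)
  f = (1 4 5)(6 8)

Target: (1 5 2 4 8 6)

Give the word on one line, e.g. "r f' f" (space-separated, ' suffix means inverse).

r' f f r' f

  after r': (1 7 4)(2 5 6)(3 8)
  after f: (1 7 5 8 3 6 2)
  after f: (1 7)(2 4 5 6)(3 8)
  after r': (1 4 6 5 2)
  after f: (1 5 2 4 8 6)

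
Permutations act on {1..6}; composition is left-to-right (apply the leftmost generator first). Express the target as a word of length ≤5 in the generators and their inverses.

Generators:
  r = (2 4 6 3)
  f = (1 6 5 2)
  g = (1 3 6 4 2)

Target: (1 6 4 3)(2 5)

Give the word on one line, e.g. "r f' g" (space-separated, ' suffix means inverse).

  after f': (1 2 5 6)
  after g': (1 4 6 2 5 3)
  after r: (1 6 4 3)(2 5)

f' g' r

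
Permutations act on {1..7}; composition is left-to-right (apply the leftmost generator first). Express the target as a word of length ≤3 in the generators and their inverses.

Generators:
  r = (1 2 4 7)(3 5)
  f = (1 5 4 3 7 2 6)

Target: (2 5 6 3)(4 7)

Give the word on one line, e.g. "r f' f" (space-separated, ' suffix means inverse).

  after f': (1 6 2 7 3 4 5)
  after r: (1 6 4 3 7 5 2)
  after f: (2 5 6 3)(4 7)

f' r f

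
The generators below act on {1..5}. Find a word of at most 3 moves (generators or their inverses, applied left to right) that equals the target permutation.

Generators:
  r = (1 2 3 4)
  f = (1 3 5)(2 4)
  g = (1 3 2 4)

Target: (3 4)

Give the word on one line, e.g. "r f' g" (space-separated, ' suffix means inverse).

r' r' g'

  after r': (1 4 3 2)
  after r': (1 3)(2 4)
  after g': (3 4)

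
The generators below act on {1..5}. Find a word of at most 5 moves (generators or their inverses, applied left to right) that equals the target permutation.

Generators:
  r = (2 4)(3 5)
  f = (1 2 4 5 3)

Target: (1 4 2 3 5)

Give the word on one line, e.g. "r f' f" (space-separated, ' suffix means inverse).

  after f': (1 3 5 4 2)
  after r': (1 5 2)
  after f': (1 4 2 3 5)

f' r' f'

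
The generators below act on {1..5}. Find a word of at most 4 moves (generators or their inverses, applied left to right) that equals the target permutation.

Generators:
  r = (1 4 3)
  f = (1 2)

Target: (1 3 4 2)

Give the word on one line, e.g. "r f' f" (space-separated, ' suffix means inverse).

r r f'

  after r: (1 4 3)
  after r: (1 3 4)
  after f': (1 3 4 2)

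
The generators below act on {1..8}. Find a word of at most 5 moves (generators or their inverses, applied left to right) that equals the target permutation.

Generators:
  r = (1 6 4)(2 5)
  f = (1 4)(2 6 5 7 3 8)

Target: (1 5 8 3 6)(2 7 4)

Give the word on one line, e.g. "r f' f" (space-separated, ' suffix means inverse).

  after r': (1 4 6)(2 5)
  after f': (2 6 4)(3 7 5 8)
  after f': (1 4 8 7 6)(3 5)
  after r': (1 6 4 8 7)(2 5 3)
  after f: (1 5 8 3 6)(2 7 4)

r' f' f' r' f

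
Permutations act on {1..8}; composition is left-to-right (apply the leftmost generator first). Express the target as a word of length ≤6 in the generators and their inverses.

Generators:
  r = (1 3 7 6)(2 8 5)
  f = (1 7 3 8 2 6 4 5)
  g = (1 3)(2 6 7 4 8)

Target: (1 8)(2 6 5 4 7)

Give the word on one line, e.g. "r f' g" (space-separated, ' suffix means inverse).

  after g: (1 3)(2 6 7 4 8)
  after r': (2 7 4)(3 6)(5 8)
  after r': (1 6)(2 3 7 4 5)
  after f': (1 2 7 6 5 8 3)
  after g': (1 8)(2 6 5 4 7)

g r' r' f' g'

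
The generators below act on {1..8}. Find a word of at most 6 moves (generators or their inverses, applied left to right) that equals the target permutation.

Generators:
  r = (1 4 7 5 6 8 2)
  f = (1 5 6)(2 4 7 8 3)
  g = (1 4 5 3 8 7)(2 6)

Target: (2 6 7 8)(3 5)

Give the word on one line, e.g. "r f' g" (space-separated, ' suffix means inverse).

  after g: (1 4 5 3 8 7)(2 6)
  after f: (1 7 5 2)(4 6)
  after r': (1 4 5 8 6)
  after g': (2 6 7 8)(3 5)

g f r' g'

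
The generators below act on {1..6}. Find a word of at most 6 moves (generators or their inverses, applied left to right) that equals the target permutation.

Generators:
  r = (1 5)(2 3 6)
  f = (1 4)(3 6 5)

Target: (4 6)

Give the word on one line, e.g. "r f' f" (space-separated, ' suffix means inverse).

  after r: (1 5)(2 3 6)
  after r: (2 6 3)
  after f': (1 4)(2 3)(5 6)
  after r': (1 4 5 3 6)
  after f': (4 6)

r r f' r' f'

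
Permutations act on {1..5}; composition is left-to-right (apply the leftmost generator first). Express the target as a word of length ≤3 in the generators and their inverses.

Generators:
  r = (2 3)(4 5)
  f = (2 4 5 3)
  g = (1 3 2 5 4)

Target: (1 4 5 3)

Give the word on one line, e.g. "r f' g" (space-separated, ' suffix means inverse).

  after f: (2 4 5 3)
  after r': (2 5)
  after g': (1 4 5 3)

f r' g'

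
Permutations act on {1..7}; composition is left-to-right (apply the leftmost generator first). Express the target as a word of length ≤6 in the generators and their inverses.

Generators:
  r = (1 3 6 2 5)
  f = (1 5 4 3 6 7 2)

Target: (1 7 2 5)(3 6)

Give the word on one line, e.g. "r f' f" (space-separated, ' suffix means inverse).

  after f: (1 5 4 3 6 7 2)
  after r: (2 3)(4 6 7 5)
  after f': (1 2 4 3 7)
  after f': (1 7 2 5)(3 6)

f r f' f'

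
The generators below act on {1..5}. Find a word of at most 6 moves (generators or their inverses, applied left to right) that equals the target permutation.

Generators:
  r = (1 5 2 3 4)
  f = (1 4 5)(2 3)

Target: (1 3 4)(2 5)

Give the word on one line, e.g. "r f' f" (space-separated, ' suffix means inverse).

  after f': (1 5 4)(2 3)
  after r': (3 5)
  after f': (1 5 2 3 4)
  after f': (1 4 5 3)
  after r': (1 3 4)(2 5)

f' r' f' f' r'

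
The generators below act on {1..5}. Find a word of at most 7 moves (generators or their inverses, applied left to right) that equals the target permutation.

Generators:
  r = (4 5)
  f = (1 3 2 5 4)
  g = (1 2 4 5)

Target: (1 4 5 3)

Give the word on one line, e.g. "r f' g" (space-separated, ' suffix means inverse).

r' f r' f g

  after r': (4 5)
  after f: (1 3 2 5)
  after r': (1 3 2 4 5)
  after f: (1 2)(3 5)
  after g: (1 4 5 3)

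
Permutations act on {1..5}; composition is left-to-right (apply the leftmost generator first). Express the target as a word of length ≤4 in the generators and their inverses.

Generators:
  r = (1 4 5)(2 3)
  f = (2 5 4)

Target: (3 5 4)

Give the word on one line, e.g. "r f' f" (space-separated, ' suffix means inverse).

  after r: (1 4 5)(2 3)
  after f': (1 5)(2 3 4)
  after r: (3 5 4)

r f' r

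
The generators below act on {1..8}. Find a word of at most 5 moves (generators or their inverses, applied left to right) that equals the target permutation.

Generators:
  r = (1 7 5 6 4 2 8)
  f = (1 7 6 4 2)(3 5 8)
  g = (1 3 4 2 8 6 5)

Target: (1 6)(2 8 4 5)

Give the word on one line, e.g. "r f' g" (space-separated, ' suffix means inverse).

  after f: (1 7 6 4 2)(3 5 8)
  after r': (2 8 3 7 5)
  after r': (1 8 3)(4 6 5)
  after g: (1 6)(2 8 4 5)

f r' r' g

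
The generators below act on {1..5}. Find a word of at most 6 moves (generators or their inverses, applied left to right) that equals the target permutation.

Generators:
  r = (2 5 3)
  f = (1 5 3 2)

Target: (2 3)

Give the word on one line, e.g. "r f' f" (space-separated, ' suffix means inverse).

  after f': (1 2 3 5)
  after f': (1 3)(2 5)
  after r': (1 5 3)
  after f': (2 3)

f' f' r' f'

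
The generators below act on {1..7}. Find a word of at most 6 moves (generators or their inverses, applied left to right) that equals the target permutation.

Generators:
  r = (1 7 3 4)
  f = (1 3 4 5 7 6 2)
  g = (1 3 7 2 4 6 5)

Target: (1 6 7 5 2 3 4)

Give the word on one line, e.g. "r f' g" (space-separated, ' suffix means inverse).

  after r: (1 7 3 4)
  after f': (1 5 4 2 6 7)
  after g': (1 6 3)(2 4 7 5)
  after r': (1 6 7 5 2 3 4)

r f' g' r'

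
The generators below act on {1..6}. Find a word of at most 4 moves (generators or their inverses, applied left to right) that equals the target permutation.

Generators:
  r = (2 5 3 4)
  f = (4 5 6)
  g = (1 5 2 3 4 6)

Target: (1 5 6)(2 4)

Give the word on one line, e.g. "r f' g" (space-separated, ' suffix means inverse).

r r g

  after r: (2 5 3 4)
  after r: (2 3)(4 5)
  after g: (1 5 6)(2 4)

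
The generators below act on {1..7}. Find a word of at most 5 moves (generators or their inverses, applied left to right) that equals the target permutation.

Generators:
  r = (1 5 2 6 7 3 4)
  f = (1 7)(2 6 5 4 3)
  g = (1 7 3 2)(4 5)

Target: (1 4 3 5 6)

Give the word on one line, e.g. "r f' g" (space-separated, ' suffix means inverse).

g' r' r' r'

  after g': (1 2 3 7)(4 5)
  after r': (1 5 3 6 2 7 4)
  after r': (2 6 5 7 3)
  after r': (1 4 3 5 6)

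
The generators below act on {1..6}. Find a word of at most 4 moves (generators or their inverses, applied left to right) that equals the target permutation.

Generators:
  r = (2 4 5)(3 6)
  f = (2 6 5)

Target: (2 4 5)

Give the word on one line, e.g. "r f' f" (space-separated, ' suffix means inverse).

r' r'

  after r': (2 5 4)(3 6)
  after r': (2 4 5)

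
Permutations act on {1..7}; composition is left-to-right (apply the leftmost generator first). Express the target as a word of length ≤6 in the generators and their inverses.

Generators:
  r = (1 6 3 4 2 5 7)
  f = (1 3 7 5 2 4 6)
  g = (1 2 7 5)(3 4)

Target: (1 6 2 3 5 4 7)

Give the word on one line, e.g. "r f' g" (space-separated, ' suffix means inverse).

r' f g r

  after r': (1 7 5 2 4 3 6)
  after f: (1 5 4 7 2 6 3)
  after g: (2 6 4 5 3)
  after r: (1 6 2 3 5 4 7)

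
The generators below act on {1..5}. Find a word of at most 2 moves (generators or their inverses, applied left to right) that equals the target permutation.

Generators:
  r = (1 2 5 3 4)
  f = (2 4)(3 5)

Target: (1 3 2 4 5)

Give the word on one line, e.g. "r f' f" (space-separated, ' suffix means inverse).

r' r'

  after r': (1 4 3 5 2)
  after r': (1 3 2 4 5)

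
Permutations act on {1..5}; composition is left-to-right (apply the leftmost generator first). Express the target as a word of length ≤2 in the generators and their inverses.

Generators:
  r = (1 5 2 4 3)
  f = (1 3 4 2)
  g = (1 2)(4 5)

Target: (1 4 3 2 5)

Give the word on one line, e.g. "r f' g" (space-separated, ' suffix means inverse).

r g

  after r: (1 5 2 4 3)
  after g: (1 4 3 2 5)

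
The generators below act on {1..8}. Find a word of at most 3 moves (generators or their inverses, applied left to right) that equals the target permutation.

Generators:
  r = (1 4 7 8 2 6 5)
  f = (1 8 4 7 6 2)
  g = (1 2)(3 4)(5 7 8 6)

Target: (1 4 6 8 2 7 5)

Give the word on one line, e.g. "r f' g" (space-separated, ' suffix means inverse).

r g g

  after r: (1 4 7 8 2 6 5)
  after g: (1 3 4 8)(2 5)(6 7)
  after g: (1 4 6 8 2 7 5)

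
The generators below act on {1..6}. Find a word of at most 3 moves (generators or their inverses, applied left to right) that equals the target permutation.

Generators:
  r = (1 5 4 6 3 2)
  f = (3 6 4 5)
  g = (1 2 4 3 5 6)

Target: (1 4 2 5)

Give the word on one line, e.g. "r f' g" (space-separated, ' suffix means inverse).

  after f: (3 6 4 5)
  after r': (1 2 3 4)(5 6)
  after g: (1 4 2 5)

f r' g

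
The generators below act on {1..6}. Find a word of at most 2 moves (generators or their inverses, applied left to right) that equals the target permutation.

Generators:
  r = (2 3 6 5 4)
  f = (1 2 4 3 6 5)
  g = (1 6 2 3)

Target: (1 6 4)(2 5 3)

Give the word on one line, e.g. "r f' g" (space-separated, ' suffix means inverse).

f' f'

  after f': (1 5 6 3 4 2)
  after f': (1 6 4)(2 5 3)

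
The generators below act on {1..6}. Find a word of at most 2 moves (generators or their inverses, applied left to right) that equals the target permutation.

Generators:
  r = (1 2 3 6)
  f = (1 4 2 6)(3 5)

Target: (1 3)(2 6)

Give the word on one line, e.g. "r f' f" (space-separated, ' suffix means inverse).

r' r'

  after r': (1 6 3 2)
  after r': (1 3)(2 6)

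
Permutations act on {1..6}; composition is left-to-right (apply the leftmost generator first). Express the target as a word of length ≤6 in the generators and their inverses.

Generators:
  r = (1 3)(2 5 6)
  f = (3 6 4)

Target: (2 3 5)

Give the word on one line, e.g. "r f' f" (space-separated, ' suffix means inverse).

f r r f'

  after f: (3 6 4)
  after r: (1 3 2 5 6 4)
  after r: (2 6 4 3 5)
  after f': (2 3 5)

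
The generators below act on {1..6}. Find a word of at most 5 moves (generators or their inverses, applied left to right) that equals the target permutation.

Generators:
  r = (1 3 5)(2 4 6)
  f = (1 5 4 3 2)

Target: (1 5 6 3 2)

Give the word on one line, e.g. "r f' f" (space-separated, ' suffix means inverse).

  after f': (1 2 3 4 5)
  after f': (1 3 5 2 4)
  after r': (4 5 6)
  after f: (1 5 6 3 2)

f' f' r' f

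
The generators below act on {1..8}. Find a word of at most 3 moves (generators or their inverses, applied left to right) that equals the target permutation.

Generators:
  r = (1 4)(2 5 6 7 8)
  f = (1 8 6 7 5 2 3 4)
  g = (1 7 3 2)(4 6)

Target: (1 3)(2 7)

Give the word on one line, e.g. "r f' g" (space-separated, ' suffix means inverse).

g' g'

  after g': (1 2 3 7)(4 6)
  after g': (1 3)(2 7)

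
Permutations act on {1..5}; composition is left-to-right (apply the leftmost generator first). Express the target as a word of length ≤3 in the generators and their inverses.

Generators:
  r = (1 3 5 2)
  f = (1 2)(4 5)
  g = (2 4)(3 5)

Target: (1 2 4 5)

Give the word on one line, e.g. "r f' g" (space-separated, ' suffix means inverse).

g r'

  after g: (2 4)(3 5)
  after r': (1 2 4 5)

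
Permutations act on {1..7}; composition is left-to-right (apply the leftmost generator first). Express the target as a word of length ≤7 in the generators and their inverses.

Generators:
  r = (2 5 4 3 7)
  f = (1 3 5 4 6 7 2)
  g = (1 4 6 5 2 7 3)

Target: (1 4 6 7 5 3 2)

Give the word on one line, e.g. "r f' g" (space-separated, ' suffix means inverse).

r' f' r' f' g'

  after r': (2 7 3 4 5)
  after f': (1 2 6 4 3 5 7)
  after r': (1 7)(2 6 5 3)
  after f': (1 6 3 7 2 4 5)
  after g': (1 4 6 7 5 3 2)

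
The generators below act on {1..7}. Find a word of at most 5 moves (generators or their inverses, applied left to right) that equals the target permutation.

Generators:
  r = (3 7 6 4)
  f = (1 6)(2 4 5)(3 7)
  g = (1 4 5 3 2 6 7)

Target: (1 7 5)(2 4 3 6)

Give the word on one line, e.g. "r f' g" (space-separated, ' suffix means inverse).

  after g': (1 7 6 2 3 5 4)
  after g': (1 6 3 4 7 2 5)
  after r': (1 7 2 5)(3 6 4)
  after f: (1 3)(4 7)(5 6)
  after f: (1 7 5)(2 4 3 6)

g' g' r' f f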